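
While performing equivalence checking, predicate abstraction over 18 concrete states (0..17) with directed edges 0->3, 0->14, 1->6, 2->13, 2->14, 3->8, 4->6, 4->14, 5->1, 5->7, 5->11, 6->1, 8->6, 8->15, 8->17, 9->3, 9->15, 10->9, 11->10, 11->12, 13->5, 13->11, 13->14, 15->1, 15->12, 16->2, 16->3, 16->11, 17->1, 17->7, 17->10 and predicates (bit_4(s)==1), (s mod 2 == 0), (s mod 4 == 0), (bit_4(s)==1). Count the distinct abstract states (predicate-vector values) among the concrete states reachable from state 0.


BFS from 0:
Concrete reachable: {0, 1, 3, 6, 7, 8, 9, 10, 12, 14, 15, 17}
Abstract via predicates (bit_4(s)==1), (s mod 2 == 0), (s mod 4 == 0), (bit_4(s)==1):
  (0,0,0,0) <- {1, 3, 7, 9, 15}
  (0,1,0,0) <- {6, 10, 14}
  (0,1,1,0) <- {0, 8, 12}
  (1,0,0,1) <- {17}
Distinct abstract states = 4

4


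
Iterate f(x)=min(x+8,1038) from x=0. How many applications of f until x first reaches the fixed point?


Step 1: x=0, cap=1038, increment=8
Step 2: x grows by 8 each step until capped at 1038; fixed point is x=1038
Step 3: iterations = ceil(1038/8) = 130

130


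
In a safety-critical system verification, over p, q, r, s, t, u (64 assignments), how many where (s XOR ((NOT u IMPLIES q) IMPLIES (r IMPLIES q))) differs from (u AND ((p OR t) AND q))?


F1 = (s XOR ((NOT u IMPLIES q) IMPLIES (r IMPLIES q)))
F2 = (u AND ((p OR t) AND q))
Evaluate both on each of 64 rows (bits = p,q,r,s,t,u):
  row 0 [000000]: F1=1 F2=0 (differ) -> 1
  row 1 [000001]: F1=1 F2=0 (differ) -> 1
  row 2 [000010]: F1=1 F2=0 (differ) -> 1
  row 3 [000011]: F1=1 F2=0 (differ) -> 1
  row 4 [000100]: F1=0 F2=0 -> 0
  (every remaining row is evaluated the same way; all 64 results are listed next)
Full result column, 8 rows per line (p,q,r fixed per line; s,t,u runs 000..111 left to right):
  rows 0-7 [p,q,r=000]: 11110000  (ones: 4)
  rows 8-15 [p,q,r=001]: 10100101  (ones: 4)
  rows 16-23 [p,q,r=010]: 11100001  (ones: 4)
  rows 24-31 [p,q,r=011]: 11100001  (ones: 4)
  rows 32-39 [p,q,r=100]: 11110000  (ones: 4)
  rows 40-47 [p,q,r=101]: 10100101  (ones: 4)
  rows 48-55 [p,q,r=110]: 10100101  (ones: 4)
  rows 56-63 [p,q,r=111]: 10100101  (ones: 4)
Disagreements = 4+4+4+4+4+4+4+4 = 32

32


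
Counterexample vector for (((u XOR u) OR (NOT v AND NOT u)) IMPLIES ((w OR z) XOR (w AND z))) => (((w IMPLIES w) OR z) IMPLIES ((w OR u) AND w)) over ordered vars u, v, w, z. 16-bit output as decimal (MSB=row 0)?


F1 = (((u XOR u) OR (NOT v AND NOT u)) IMPLIES ((w OR z) XOR (w AND z)))
F2 = (((w IMPLIES w) OR z) IMPLIES ((w OR u) AND w))
Counterexample to F1=>F2 is where F1=1 and F2=0.
Evaluate each row (bits = u,v,w,z, MSB first):
  row 0 [0000]: F1=0 F2=0 -> F1&~F2 -> 0
  row 1 [0001]: F1=1 F2=0 -> F1&~F2 -> 1
  row 2 [0010]: F1=1 F2=1 -> F1&~F2 -> 0
  row 3 [0011]: F1=0 F2=1 -> F1&~F2 -> 0
  row 4 [0100]: F1=1 F2=0 -> F1&~F2 -> 1
  row 5 [0101]: F1=1 F2=0 -> F1&~F2 -> 1
  row 6 [0110]: F1=1 F2=1 -> F1&~F2 -> 0
  row 7 [0111]: F1=1 F2=1 -> F1&~F2 -> 0
  row 8 [1000]: F1=1 F2=0 -> F1&~F2 -> 1
  row 9 [1001]: F1=1 F2=0 -> F1&~F2 -> 1
  row 10 [1010]: F1=1 F2=1 -> F1&~F2 -> 0
  row 11 [1011]: F1=1 F2=1 -> F1&~F2 -> 0
  row 12 [1100]: F1=1 F2=0 -> F1&~F2 -> 1
  row 13 [1101]: F1=1 F2=0 -> F1&~F2 -> 1
  row 14 [1110]: F1=1 F2=1 -> F1&~F2 -> 0
  row 15 [1111]: F1=1 F2=1 -> F1&~F2 -> 0
Full result column, 4 rows per line (u,v fixed per line; w,z runs 00..11 left to right):
  rows 0-3 [u,v=00]: 0100  = hex 4
  rows 4-7 [u,v=01]: 1100  = hex C
  rows 8-11 [u,v=10]: 1100  = hex C
  rows 12-15 [u,v=11]: 1100  = hex C
Counterexample vector (row 0 .. row 15) = 0100110011001100
Output column grouped in 4s = 0100 1100 1100 1100 = 0x4CCC
Convert to decimal digit by digit (value = value*16 + digit):
  4 -> 4
  4*16 + 12 (C) = 76
  76*16 + 12 (C) = 1228
  1228*16 + 12 (C) = 19660
Decimal = 19660

19660


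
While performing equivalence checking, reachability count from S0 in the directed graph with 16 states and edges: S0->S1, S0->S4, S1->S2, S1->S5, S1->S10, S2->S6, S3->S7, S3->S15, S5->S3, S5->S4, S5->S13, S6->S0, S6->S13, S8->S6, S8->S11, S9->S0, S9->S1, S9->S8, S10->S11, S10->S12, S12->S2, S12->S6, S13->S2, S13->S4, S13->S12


BFS from S0:
  layer 0: {S0}
  layer 1: {S1, S4}
  layer 2: {S2, S5, S10}
  layer 3: {S3, S6, S11, S12, S13}
  layer 4: {S7, S15}
Reachable set: {S0, S1, S2, S3, S4, S5, S6, S7, S10, S11, S12, S13, S15}
Count = 13

13


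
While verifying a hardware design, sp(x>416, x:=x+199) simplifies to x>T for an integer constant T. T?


Formula: sp(P, x:=E) = exists old_x. (x = E[old_x/x]) AND P[old_x/x] (old_x is the value of x before the assignment; eliminate old_x by solving x = E[old_x/x] for old_x)
Step 1: Precondition P: x>416, i.e. old_x > 416
Step 2: Assignment gives x = old_x + 199, so old_x = x - 199
Step 3: Substitute into P: x - 199 > 416
Step 4: Simplify: x > 416+199 = 615

615


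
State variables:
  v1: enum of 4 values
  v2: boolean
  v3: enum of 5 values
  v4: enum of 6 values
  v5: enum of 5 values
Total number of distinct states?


State space = product of domain sizes of all variables.
Domain sizes:
  v1 (enum of 4 values): 4
  v2 (boolean): 2
  v3 (enum of 5 values): 5
  v4 (enum of 6 values): 6
  v5 (enum of 5 values): 5
Product = 4 * 2 * 5 * 6 * 5 = 1200

1200


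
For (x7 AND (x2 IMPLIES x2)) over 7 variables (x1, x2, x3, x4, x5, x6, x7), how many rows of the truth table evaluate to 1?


Formula: (x7 AND (x2 IMPLIES x2)) over 7 vars (128 rows)
Evaluate each row (x1, x2, x3, x4, x5, x6, x7 as bits, MSB first):
  row 0 [0000000]: (0 AND (0 IMPLIES 0)) -> 0
  row 1 [0000001]: (1 AND (0 IMPLIES 0)) -> 1
  row 2 [0000010]: (0 AND (0 IMPLIES 0)) -> 0
  row 3 [0000011]: (1 AND (0 IMPLIES 0)) -> 1
  row 4 [0000100]: (0 AND (0 IMPLIES 0)) -> 0
  (every remaining row is evaluated the same way; all 128 results are listed next)
Full result column, 8 rows per line (x1,x2,x3,x4 fixed per line; x5,x6,x7 runs 000..111 left to right):
  rows 0-7 [x1,x2,x3,x4=0000]: 01010101  (ones: 4)
  rows 8-15 [x1,x2,x3,x4=0001]: 01010101  (ones: 4)
  rows 16-23 [x1,x2,x3,x4=0010]: 01010101  (ones: 4)
  rows 24-31 [x1,x2,x3,x4=0011]: 01010101  (ones: 4)
  rows 32-39 [x1,x2,x3,x4=0100]: 01010101  (ones: 4)
  rows 40-47 [x1,x2,x3,x4=0101]: 01010101  (ones: 4)
  rows 48-55 [x1,x2,x3,x4=0110]: 01010101  (ones: 4)
  rows 56-63 [x1,x2,x3,x4=0111]: 01010101  (ones: 4)
  rows 64-71 [x1,x2,x3,x4=1000]: 01010101  (ones: 4)
  rows 72-79 [x1,x2,x3,x4=1001]: 01010101  (ones: 4)
  rows 80-87 [x1,x2,x3,x4=1010]: 01010101  (ones: 4)
  rows 88-95 [x1,x2,x3,x4=1011]: 01010101  (ones: 4)
  rows 96-103 [x1,x2,x3,x4=1100]: 01010101  (ones: 4)
  rows 104-111 [x1,x2,x3,x4=1101]: 01010101  (ones: 4)
  rows 112-119 [x1,x2,x3,x4=1110]: 01010101  (ones: 4)
  rows 120-127 [x1,x2,x3,x4=1111]: 01010101  (ones: 4)
Count of 1-rows = 4+4+4+4+4+4+4+4+4+4+4+4+4+4+4+4 = 64

64


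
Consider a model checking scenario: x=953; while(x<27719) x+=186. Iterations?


Step 1: x goes from 953 toward 27719 by 186; the body runs while x<27719, so iterations = ceil((bound-start)/step)
Step 2: Distance=26766
Step 3: ceil(26766/186)=144

144


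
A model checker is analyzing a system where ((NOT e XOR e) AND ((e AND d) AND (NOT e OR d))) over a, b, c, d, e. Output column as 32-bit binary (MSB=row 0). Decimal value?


Formula: ((NOT e XOR e) AND ((e AND d) AND (NOT e OR d))) over a, b, c, d, e (32 rows)
Evaluate each row (bits = a,b,c,d,e, MSB first):
  row 0 [00000]: ((NOT 0 XOR 0) AND ((0 AND 0) AND (NOT 0 OR 0))) -> 0
  row 1 [00001]: ((NOT 1 XOR 1) AND ((1 AND 0) AND (NOT 1 OR 0))) -> 0
  row 2 [00010]: ((NOT 0 XOR 0) AND ((0 AND 1) AND (NOT 0 OR 1))) -> 0
  row 3 [00011]: ((NOT 1 XOR 1) AND ((1 AND 1) AND (NOT 1 OR 1))) -> 1
  row 4 [00100]: ((NOT 0 XOR 0) AND ((0 AND 0) AND (NOT 0 OR 0))) -> 0
  row 5 [00101]: ((NOT 1 XOR 1) AND ((1 AND 0) AND (NOT 1 OR 0))) -> 0
  row 6 [00110]: ((NOT 0 XOR 0) AND ((0 AND 1) AND (NOT 0 OR 1))) -> 0
  row 7 [00111]: ((NOT 1 XOR 1) AND ((1 AND 1) AND (NOT 1 OR 1))) -> 1
  row 8 [01000]: ((NOT 0 XOR 0) AND ((0 AND 0) AND (NOT 0 OR 0))) -> 0
  row 9 [01001]: ((NOT 1 XOR 1) AND ((1 AND 0) AND (NOT 1 OR 0))) -> 0
  row 10 [01010]: ((NOT 0 XOR 0) AND ((0 AND 1) AND (NOT 0 OR 1))) -> 0
  row 11 [01011]: ((NOT 1 XOR 1) AND ((1 AND 1) AND (NOT 1 OR 1))) -> 1
  row 12 [01100]: ((NOT 0 XOR 0) AND ((0 AND 0) AND (NOT 0 OR 0))) -> 0
  row 13 [01101]: ((NOT 1 XOR 1) AND ((1 AND 0) AND (NOT 1 OR 0))) -> 0
  row 14 [01110]: ((NOT 0 XOR 0) AND ((0 AND 1) AND (NOT 0 OR 1))) -> 0
  row 15 [01111]: ((NOT 1 XOR 1) AND ((1 AND 1) AND (NOT 1 OR 1))) -> 1
  row 16 [10000]: ((NOT 0 XOR 0) AND ((0 AND 0) AND (NOT 0 OR 0))) -> 0
  row 17 [10001]: ((NOT 1 XOR 1) AND ((1 AND 0) AND (NOT 1 OR 0))) -> 0
  row 18 [10010]: ((NOT 0 XOR 0) AND ((0 AND 1) AND (NOT 0 OR 1))) -> 0
  row 19 [10011]: ((NOT 1 XOR 1) AND ((1 AND 1) AND (NOT 1 OR 1))) -> 1
  row 20 [10100]: ((NOT 0 XOR 0) AND ((0 AND 0) AND (NOT 0 OR 0))) -> 0
  row 21 [10101]: ((NOT 1 XOR 1) AND ((1 AND 0) AND (NOT 1 OR 0))) -> 0
  row 22 [10110]: ((NOT 0 XOR 0) AND ((0 AND 1) AND (NOT 0 OR 1))) -> 0
  row 23 [10111]: ((NOT 1 XOR 1) AND ((1 AND 1) AND (NOT 1 OR 1))) -> 1
  row 24 [11000]: ((NOT 0 XOR 0) AND ((0 AND 0) AND (NOT 0 OR 0))) -> 0
  row 25 [11001]: ((NOT 1 XOR 1) AND ((1 AND 0) AND (NOT 1 OR 0))) -> 0
  row 26 [11010]: ((NOT 0 XOR 0) AND ((0 AND 1) AND (NOT 0 OR 1))) -> 0
  row 27 [11011]: ((NOT 1 XOR 1) AND ((1 AND 1) AND (NOT 1 OR 1))) -> 1
  row 28 [11100]: ((NOT 0 XOR 0) AND ((0 AND 0) AND (NOT 0 OR 0))) -> 0
  row 29 [11101]: ((NOT 1 XOR 1) AND ((1 AND 0) AND (NOT 1 OR 0))) -> 0
  row 30 [11110]: ((NOT 0 XOR 0) AND ((0 AND 1) AND (NOT 0 OR 1))) -> 0
  row 31 [11111]: ((NOT 1 XOR 1) AND ((1 AND 1) AND (NOT 1 OR 1))) -> 1
Full result column, 4 rows per line (a,b,c fixed per line; d,e runs 00..11 left to right):
  rows 0-3 [a,b,c=000]: 0001  = hex 1
  rows 4-7 [a,b,c=001]: 0001  = hex 1
  rows 8-11 [a,b,c=010]: 0001  = hex 1
  rows 12-15 [a,b,c=011]: 0001  = hex 1
  rows 16-19 [a,b,c=100]: 0001  = hex 1
  rows 20-23 [a,b,c=101]: 0001  = hex 1
  rows 24-27 [a,b,c=110]: 0001  = hex 1
  rows 28-31 [a,b,c=111]: 0001  = hex 1
Output column (row 0 .. row 31) = 00010001000100010001000100010001
Output column grouped in 4s = 0001 0001 0001 0001 0001 0001 0001 0001 = 0x11111111
Convert to decimal digit by digit (value = value*16 + digit):
  1 -> 1
  1*16 + 1 = 17
  17*16 + 1 = 273
  273*16 + 1 = 4369
  4369*16 + 1 = 69905
  69905*16 + 1 = 1118481
  1118481*16 + 1 = 17895697
  17895697*16 + 1 = 286331153
Decimal = 286331153

286331153


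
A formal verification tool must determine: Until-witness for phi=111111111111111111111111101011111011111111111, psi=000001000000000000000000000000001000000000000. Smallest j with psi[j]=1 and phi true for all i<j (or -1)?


(phi U psi) at 0: need smallest j with psi[j]=1 and phi[i]=1 for all i in [0,j).
Scan from step 0:
  step 0: phi=1, psi=0 -> continue
  step 1: phi=1, psi=0 -> continue
  step 2: phi=1, psi=0 -> continue
  step 3: phi=1, psi=0 -> continue
  step 5: psi=1 and phi held for [0,5) -> witness found
Witness step = 5

5


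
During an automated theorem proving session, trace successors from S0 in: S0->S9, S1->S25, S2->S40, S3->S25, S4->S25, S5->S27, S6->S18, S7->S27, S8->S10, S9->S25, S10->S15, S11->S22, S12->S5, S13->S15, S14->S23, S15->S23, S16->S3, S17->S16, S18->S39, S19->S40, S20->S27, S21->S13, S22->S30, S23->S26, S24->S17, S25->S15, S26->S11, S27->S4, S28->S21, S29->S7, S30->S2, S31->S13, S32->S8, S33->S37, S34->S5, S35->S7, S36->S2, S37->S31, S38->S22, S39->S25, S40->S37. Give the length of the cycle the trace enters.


Trace from S0 until a state repeats:
  S0 -> S9 -> S25 -> S15 -> S23 -> S26 -> S11 -> S22 -> S30 -> S2 -> S40 -> S37 -> S31 -> S13 -> S15
S15 first seen at step 3, revisited at step 14.
Cycle length = 14 - 3 = 11

11


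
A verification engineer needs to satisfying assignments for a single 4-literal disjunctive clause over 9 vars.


Step 1: Total=2^9=512
Step 2: Unsat when all 4 false: 2^5=32
Step 3: Sat=512-32=480

480


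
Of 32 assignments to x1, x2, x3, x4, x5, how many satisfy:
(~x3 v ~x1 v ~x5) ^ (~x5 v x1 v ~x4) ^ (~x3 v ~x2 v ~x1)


CNF with 3 clauses over 5 vars (32 assignments).
An assignment satisfies CNF iff every clause has >=1 true literal.
Check each row (bits = x1,x2,x3,x4,x5; clause T/F shown):
  row 0 [00000]: clauses=TTT -> 1
  row 1 [00001]: clauses=TTT -> 1
  row 2 [00010]: clauses=TTT -> 1
  row 3 [00011]: clauses=TFT -> 0
  row 4 [00100]: clauses=TTT -> 1
  row 5 [00101]: clauses=TTT -> 1
  row 6 [00110]: clauses=TTT -> 1
  row 7 [00111]: clauses=TFT -> 0
  row 8 [01000]: clauses=TTT -> 1
  row 9 [01001]: clauses=TTT -> 1
  row 10 [01010]: clauses=TTT -> 1
  row 11 [01011]: clauses=TFT -> 0
  row 12 [01100]: clauses=TTT -> 1
  row 13 [01101]: clauses=TTT -> 1
  row 14 [01110]: clauses=TTT -> 1
  row 15 [01111]: clauses=TFT -> 0
  row 16 [10000]: clauses=TTT -> 1
  row 17 [10001]: clauses=TTT -> 1
  row 18 [10010]: clauses=TTT -> 1
  row 19 [10011]: clauses=TTT -> 1
  row 20 [10100]: clauses=TTT -> 1
  row 21 [10101]: clauses=FTT -> 0
  row 22 [10110]: clauses=TTT -> 1
  row 23 [10111]: clauses=FTT -> 0
  row 24 [11000]: clauses=TTT -> 1
  row 25 [11001]: clauses=TTT -> 1
  row 26 [11010]: clauses=TTT -> 1
  row 27 [11011]: clauses=TTT -> 1
  row 28 [11100]: clauses=TTF -> 0
  row 29 [11101]: clauses=FTF -> 0
  row 30 [11110]: clauses=TTF -> 0
  row 31 [11111]: clauses=FTF -> 0
Full result column, 8 rows per line (x1,x2 fixed per line; x3,x4,x5 runs 000..111 left to right):
  rows 0-7 [x1,x2=00]: 11101110  (ones: 6)
  rows 8-15 [x1,x2=01]: 11101110  (ones: 6)
  rows 16-23 [x1,x2=10]: 11111010  (ones: 6)
  rows 24-31 [x1,x2=11]: 11110000  (ones: 4)
Satisfying assignments = 6+6+6+4 = 22

22


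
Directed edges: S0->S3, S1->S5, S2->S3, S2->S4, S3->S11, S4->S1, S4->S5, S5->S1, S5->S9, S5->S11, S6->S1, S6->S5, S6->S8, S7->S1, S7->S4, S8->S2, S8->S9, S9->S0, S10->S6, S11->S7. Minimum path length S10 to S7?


BFS layer-by-layer from S10:
  dist 0: {S10}
  dist 1: {S6}
  dist 2: {S1, S5, S8}
  dist 3: {S2, S9, S11}
  dist 4: {S0, S3, S4, S7}
  -> S7 reached at distance 4
Shortest path length = 4

4


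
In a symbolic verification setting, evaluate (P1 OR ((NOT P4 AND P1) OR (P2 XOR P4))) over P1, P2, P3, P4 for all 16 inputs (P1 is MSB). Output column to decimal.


Formula: (P1 OR ((NOT P4 AND P1) OR (P2 XOR P4))) over P1, P2, P3, P4 (16 rows)
Evaluate each row (bits = P1,P2,P3,P4, MSB first):
  row 0 [0000]: (0 OR ((NOT 0 AND 0) OR (0 XOR 0))) -> 0
  row 1 [0001]: (0 OR ((NOT 1 AND 0) OR (0 XOR 1))) -> 1
  row 2 [0010]: (0 OR ((NOT 0 AND 0) OR (0 XOR 0))) -> 0
  row 3 [0011]: (0 OR ((NOT 1 AND 0) OR (0 XOR 1))) -> 1
  row 4 [0100]: (0 OR ((NOT 0 AND 0) OR (1 XOR 0))) -> 1
  row 5 [0101]: (0 OR ((NOT 1 AND 0) OR (1 XOR 1))) -> 0
  row 6 [0110]: (0 OR ((NOT 0 AND 0) OR (1 XOR 0))) -> 1
  row 7 [0111]: (0 OR ((NOT 1 AND 0) OR (1 XOR 1))) -> 0
  row 8 [1000]: (1 OR ((NOT 0 AND 1) OR (0 XOR 0))) -> 1
  row 9 [1001]: (1 OR ((NOT 1 AND 1) OR (0 XOR 1))) -> 1
  row 10 [1010]: (1 OR ((NOT 0 AND 1) OR (0 XOR 0))) -> 1
  row 11 [1011]: (1 OR ((NOT 1 AND 1) OR (0 XOR 1))) -> 1
  row 12 [1100]: (1 OR ((NOT 0 AND 1) OR (1 XOR 0))) -> 1
  row 13 [1101]: (1 OR ((NOT 1 AND 1) OR (1 XOR 1))) -> 1
  row 14 [1110]: (1 OR ((NOT 0 AND 1) OR (1 XOR 0))) -> 1
  row 15 [1111]: (1 OR ((NOT 1 AND 1) OR (1 XOR 1))) -> 1
Full result column, 4 rows per line (P1,P2 fixed per line; P3,P4 runs 00..11 left to right):
  rows 0-3 [P1,P2=00]: 0101  = hex 5
  rows 4-7 [P1,P2=01]: 1010  = hex A
  rows 8-11 [P1,P2=10]: 1111  = hex F
  rows 12-15 [P1,P2=11]: 1111  = hex F
Output column (row 0 .. row 15) = 0101101011111111
Output column grouped in 4s = 0101 1010 1111 1111 = 0x5AFF
Convert to decimal digit by digit (value = value*16 + digit):
  5 -> 5
  5*16 + 10 (A) = 90
  90*16 + 15 (F) = 1455
  1455*16 + 15 (F) = 23295
Decimal = 23295

23295


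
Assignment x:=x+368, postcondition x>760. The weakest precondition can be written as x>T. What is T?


Formula: wp(x:=E, P) = P[E/x] (substitute E for x in postcondition)
Step 1: Postcondition: x>760
Step 2: Substitute x+368 for x: x+368>760
Step 3: Solve for x: x > 760-368 = 392

392


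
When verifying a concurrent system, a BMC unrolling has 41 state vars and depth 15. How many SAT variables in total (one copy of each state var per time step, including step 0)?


BMC unrolls to depth k, creating one copy of each state var for steps 0..k.
Step count = 15 + 1 = 16 (steps 0 through 15)
Vars per step = 41
Total = 41 * 16 = 656

656


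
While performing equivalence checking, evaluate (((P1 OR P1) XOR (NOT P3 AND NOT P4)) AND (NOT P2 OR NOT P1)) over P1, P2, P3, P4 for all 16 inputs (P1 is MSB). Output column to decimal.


Formula: (((P1 OR P1) XOR (NOT P3 AND NOT P4)) AND (NOT P2 OR NOT P1)) over P1, P2, P3, P4 (16 rows)
Evaluate each row (bits = P1,P2,P3,P4, MSB first):
  row 0 [0000]: (((0 OR 0) XOR (NOT 0 AND NOT 0)) AND (NOT 0 OR NOT 0)) -> 1
  row 1 [0001]: (((0 OR 0) XOR (NOT 0 AND NOT 1)) AND (NOT 0 OR NOT 0)) -> 0
  row 2 [0010]: (((0 OR 0) XOR (NOT 1 AND NOT 0)) AND (NOT 0 OR NOT 0)) -> 0
  row 3 [0011]: (((0 OR 0) XOR (NOT 1 AND NOT 1)) AND (NOT 0 OR NOT 0)) -> 0
  row 4 [0100]: (((0 OR 0) XOR (NOT 0 AND NOT 0)) AND (NOT 1 OR NOT 0)) -> 1
  row 5 [0101]: (((0 OR 0) XOR (NOT 0 AND NOT 1)) AND (NOT 1 OR NOT 0)) -> 0
  row 6 [0110]: (((0 OR 0) XOR (NOT 1 AND NOT 0)) AND (NOT 1 OR NOT 0)) -> 0
  row 7 [0111]: (((0 OR 0) XOR (NOT 1 AND NOT 1)) AND (NOT 1 OR NOT 0)) -> 0
  row 8 [1000]: (((1 OR 1) XOR (NOT 0 AND NOT 0)) AND (NOT 0 OR NOT 1)) -> 0
  row 9 [1001]: (((1 OR 1) XOR (NOT 0 AND NOT 1)) AND (NOT 0 OR NOT 1)) -> 1
  row 10 [1010]: (((1 OR 1) XOR (NOT 1 AND NOT 0)) AND (NOT 0 OR NOT 1)) -> 1
  row 11 [1011]: (((1 OR 1) XOR (NOT 1 AND NOT 1)) AND (NOT 0 OR NOT 1)) -> 1
  row 12 [1100]: (((1 OR 1) XOR (NOT 0 AND NOT 0)) AND (NOT 1 OR NOT 1)) -> 0
  row 13 [1101]: (((1 OR 1) XOR (NOT 0 AND NOT 1)) AND (NOT 1 OR NOT 1)) -> 0
  row 14 [1110]: (((1 OR 1) XOR (NOT 1 AND NOT 0)) AND (NOT 1 OR NOT 1)) -> 0
  row 15 [1111]: (((1 OR 1) XOR (NOT 1 AND NOT 1)) AND (NOT 1 OR NOT 1)) -> 0
Full result column, 4 rows per line (P1,P2 fixed per line; P3,P4 runs 00..11 left to right):
  rows 0-3 [P1,P2=00]: 1000  = hex 8
  rows 4-7 [P1,P2=01]: 1000  = hex 8
  rows 8-11 [P1,P2=10]: 0111  = hex 7
  rows 12-15 [P1,P2=11]: 0000  = hex 0
Output column (row 0 .. row 15) = 1000100001110000
Output column grouped in 4s = 1000 1000 0111 0000 = 0x8870
Convert to decimal digit by digit (value = value*16 + digit):
  8 -> 8
  8*16 + 8 = 136
  136*16 + 7 = 2183
  2183*16 + 0 = 34928
Decimal = 34928

34928


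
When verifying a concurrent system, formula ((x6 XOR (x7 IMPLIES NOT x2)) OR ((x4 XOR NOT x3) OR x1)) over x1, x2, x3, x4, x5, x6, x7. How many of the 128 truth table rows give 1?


Formula: ((x6 XOR (x7 IMPLIES NOT x2)) OR ((x4 XOR NOT x3) OR x1)) over 7 vars (128 rows)
Evaluate each row (x1, x2, x3, x4, x5, x6, x7 as bits, MSB first):
  row 0 [0000000]: ((0 XOR (0 IMPLIES NOT 0)) OR ((0 XOR NOT 0) OR 0)) -> 1
  row 1 [0000001]: ((0 XOR (1 IMPLIES NOT 0)) OR ((0 XOR NOT 0) OR 0)) -> 1
  row 2 [0000010]: ((1 XOR (0 IMPLIES NOT 0)) OR ((0 XOR NOT 0) OR 0)) -> 1
  row 3 [0000011]: ((1 XOR (1 IMPLIES NOT 0)) OR ((0 XOR NOT 0) OR 0)) -> 1
  row 4 [0000100]: ((0 XOR (0 IMPLIES NOT 0)) OR ((0 XOR NOT 0) OR 0)) -> 1
  (every remaining row is evaluated the same way; all 128 results are listed next)
Full result column, 8 rows per line (x1,x2,x3,x4 fixed per line; x5,x6,x7 runs 000..111 left to right):
  rows 0-7 [x1,x2,x3,x4=0000]: 11111111  (ones: 8)
  rows 8-15 [x1,x2,x3,x4=0001]: 11001100  (ones: 4)
  rows 16-23 [x1,x2,x3,x4=0010]: 11001100  (ones: 4)
  rows 24-31 [x1,x2,x3,x4=0011]: 11111111  (ones: 8)
  rows 32-39 [x1,x2,x3,x4=0100]: 11111111  (ones: 8)
  rows 40-47 [x1,x2,x3,x4=0101]: 10011001  (ones: 4)
  rows 48-55 [x1,x2,x3,x4=0110]: 10011001  (ones: 4)
  rows 56-63 [x1,x2,x3,x4=0111]: 11111111  (ones: 8)
  rows 64-71 [x1,x2,x3,x4=1000]: 11111111  (ones: 8)
  rows 72-79 [x1,x2,x3,x4=1001]: 11111111  (ones: 8)
  rows 80-87 [x1,x2,x3,x4=1010]: 11111111  (ones: 8)
  rows 88-95 [x1,x2,x3,x4=1011]: 11111111  (ones: 8)
  rows 96-103 [x1,x2,x3,x4=1100]: 11111111  (ones: 8)
  rows 104-111 [x1,x2,x3,x4=1101]: 11111111  (ones: 8)
  rows 112-119 [x1,x2,x3,x4=1110]: 11111111  (ones: 8)
  rows 120-127 [x1,x2,x3,x4=1111]: 11111111  (ones: 8)
Count of 1-rows = 8+4+4+8+8+4+4+8+8+8+8+8+8+8+8+8 = 112

112


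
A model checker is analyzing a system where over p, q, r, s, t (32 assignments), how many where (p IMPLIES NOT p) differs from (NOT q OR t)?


F1 = (p IMPLIES NOT p)
F2 = (NOT q OR t)
Evaluate both on each of 32 rows (bits = p,q,r,s,t):
  row 0 [00000]: F1=1 F2=1 -> 0
  row 1 [00001]: F1=1 F2=1 -> 0
  row 2 [00010]: F1=1 F2=1 -> 0
  row 3 [00011]: F1=1 F2=1 -> 0
  row 4 [00100]: F1=1 F2=1 -> 0
  row 5 [00101]: F1=1 F2=1 -> 0
  row 6 [00110]: F1=1 F2=1 -> 0
  row 7 [00111]: F1=1 F2=1 -> 0
  row 8 [01000]: F1=1 F2=0 (differ) -> 1
  row 9 [01001]: F1=1 F2=1 -> 0
  row 10 [01010]: F1=1 F2=0 (differ) -> 1
  row 11 [01011]: F1=1 F2=1 -> 0
  row 12 [01100]: F1=1 F2=0 (differ) -> 1
  row 13 [01101]: F1=1 F2=1 -> 0
  row 14 [01110]: F1=1 F2=0 (differ) -> 1
  row 15 [01111]: F1=1 F2=1 -> 0
  row 16 [10000]: F1=0 F2=1 (differ) -> 1
  row 17 [10001]: F1=0 F2=1 (differ) -> 1
  row 18 [10010]: F1=0 F2=1 (differ) -> 1
  row 19 [10011]: F1=0 F2=1 (differ) -> 1
  row 20 [10100]: F1=0 F2=1 (differ) -> 1
  row 21 [10101]: F1=0 F2=1 (differ) -> 1
  row 22 [10110]: F1=0 F2=1 (differ) -> 1
  row 23 [10111]: F1=0 F2=1 (differ) -> 1
  row 24 [11000]: F1=0 F2=0 -> 0
  row 25 [11001]: F1=0 F2=1 (differ) -> 1
  row 26 [11010]: F1=0 F2=0 -> 0
  row 27 [11011]: F1=0 F2=1 (differ) -> 1
  row 28 [11100]: F1=0 F2=0 -> 0
  row 29 [11101]: F1=0 F2=1 (differ) -> 1
  row 30 [11110]: F1=0 F2=0 -> 0
  row 31 [11111]: F1=0 F2=1 (differ) -> 1
Full result column, 8 rows per line (p,q fixed per line; r,s,t runs 000..111 left to right):
  rows 0-7 [p,q=00]: 00000000  (ones: 0)
  rows 8-15 [p,q=01]: 10101010  (ones: 4)
  rows 16-23 [p,q=10]: 11111111  (ones: 8)
  rows 24-31 [p,q=11]: 01010101  (ones: 4)
Disagreements = 0+4+8+4 = 16

16


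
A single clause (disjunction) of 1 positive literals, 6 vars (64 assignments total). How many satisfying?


Step 1: Total=2^6=64
Step 2: Unsat when all 1 false: 2^5=32
Step 3: Sat=64-32=32

32


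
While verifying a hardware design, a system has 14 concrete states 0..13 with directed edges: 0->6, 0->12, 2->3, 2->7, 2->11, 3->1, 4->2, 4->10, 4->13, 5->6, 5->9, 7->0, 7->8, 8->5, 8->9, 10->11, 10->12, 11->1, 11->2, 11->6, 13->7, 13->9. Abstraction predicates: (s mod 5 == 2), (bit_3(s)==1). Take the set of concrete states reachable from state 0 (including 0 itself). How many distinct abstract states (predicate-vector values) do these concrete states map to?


BFS from 0:
Concrete reachable: {0, 6, 12}
Abstract via predicates (s mod 5 == 2), (bit_3(s)==1):
  (0,0) <- {0, 6}
  (1,1) <- {12}
Distinct abstract states = 2

2


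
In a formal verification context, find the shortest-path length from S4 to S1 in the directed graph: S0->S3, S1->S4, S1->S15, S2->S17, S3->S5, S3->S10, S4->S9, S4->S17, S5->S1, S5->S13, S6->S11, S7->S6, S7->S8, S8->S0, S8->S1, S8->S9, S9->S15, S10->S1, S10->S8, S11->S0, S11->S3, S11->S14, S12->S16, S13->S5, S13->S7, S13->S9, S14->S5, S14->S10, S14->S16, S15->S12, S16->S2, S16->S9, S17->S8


BFS layer-by-layer from S4:
  dist 0: {S4}
  dist 1: {S9, S17}
  dist 2: {S8, S15}
  dist 3: {S0, S1, S12}
  -> S1 reached at distance 3
Shortest path length = 3

3


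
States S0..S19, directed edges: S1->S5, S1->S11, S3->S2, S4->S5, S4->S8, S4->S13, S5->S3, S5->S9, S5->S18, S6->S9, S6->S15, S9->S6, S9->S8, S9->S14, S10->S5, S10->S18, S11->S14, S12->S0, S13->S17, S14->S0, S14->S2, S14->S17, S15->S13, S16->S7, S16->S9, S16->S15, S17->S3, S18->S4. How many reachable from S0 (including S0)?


BFS from S0:
  layer 0: {S0}
Reachable set: {S0}
Count = 1

1


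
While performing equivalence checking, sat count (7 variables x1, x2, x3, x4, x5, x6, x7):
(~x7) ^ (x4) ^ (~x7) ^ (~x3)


CNF with 4 clauses over 7 vars (128 assignments).
An assignment satisfies CNF iff every clause has >=1 true literal.
Check each row (bits = x1,x2,x3,x4,x5,x6,x7; clause T/F shown):
  row 0 [0000000]: clauses=TFTT -> 0
  row 1 [0000001]: clauses=FFFT -> 0
  row 2 [0000010]: clauses=TFTT -> 0
  row 3 [0000011]: clauses=FFFT -> 0
  row 4 [0000100]: clauses=TFTT -> 0
  (every remaining row is evaluated the same way; all 128 results are listed next)
Full result column, 8 rows per line (x1,x2,x3,x4 fixed per line; x5,x6,x7 runs 000..111 left to right):
  rows 0-7 [x1,x2,x3,x4=0000]: 00000000  (ones: 0)
  rows 8-15 [x1,x2,x3,x4=0001]: 10101010  (ones: 4)
  rows 16-23 [x1,x2,x3,x4=0010]: 00000000  (ones: 0)
  rows 24-31 [x1,x2,x3,x4=0011]: 00000000  (ones: 0)
  rows 32-39 [x1,x2,x3,x4=0100]: 00000000  (ones: 0)
  rows 40-47 [x1,x2,x3,x4=0101]: 10101010  (ones: 4)
  rows 48-55 [x1,x2,x3,x4=0110]: 00000000  (ones: 0)
  rows 56-63 [x1,x2,x3,x4=0111]: 00000000  (ones: 0)
  rows 64-71 [x1,x2,x3,x4=1000]: 00000000  (ones: 0)
  rows 72-79 [x1,x2,x3,x4=1001]: 10101010  (ones: 4)
  rows 80-87 [x1,x2,x3,x4=1010]: 00000000  (ones: 0)
  rows 88-95 [x1,x2,x3,x4=1011]: 00000000  (ones: 0)
  rows 96-103 [x1,x2,x3,x4=1100]: 00000000  (ones: 0)
  rows 104-111 [x1,x2,x3,x4=1101]: 10101010  (ones: 4)
  rows 112-119 [x1,x2,x3,x4=1110]: 00000000  (ones: 0)
  rows 120-127 [x1,x2,x3,x4=1111]: 00000000  (ones: 0)
Satisfying assignments = 0+4+0+0+0+4+0+0+0+4+0+0+0+4+0+0 = 16

16


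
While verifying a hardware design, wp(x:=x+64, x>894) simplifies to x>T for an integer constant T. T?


Formula: wp(x:=E, P) = P[E/x] (substitute E for x in postcondition)
Step 1: Postcondition: x>894
Step 2: Substitute x+64 for x: x+64>894
Step 3: Solve for x: x > 894-64 = 830

830


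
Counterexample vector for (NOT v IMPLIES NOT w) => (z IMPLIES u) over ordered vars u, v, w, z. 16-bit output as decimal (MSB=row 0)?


F1 = (NOT v IMPLIES NOT w)
F2 = (z IMPLIES u)
Counterexample to F1=>F2 is where F1=1 and F2=0.
Evaluate each row (bits = u,v,w,z, MSB first):
  row 0 [0000]: F1=1 F2=1 -> F1&~F2 -> 0
  row 1 [0001]: F1=1 F2=0 -> F1&~F2 -> 1
  row 2 [0010]: F1=0 F2=1 -> F1&~F2 -> 0
  row 3 [0011]: F1=0 F2=0 -> F1&~F2 -> 0
  row 4 [0100]: F1=1 F2=1 -> F1&~F2 -> 0
  row 5 [0101]: F1=1 F2=0 -> F1&~F2 -> 1
  row 6 [0110]: F1=1 F2=1 -> F1&~F2 -> 0
  row 7 [0111]: F1=1 F2=0 -> F1&~F2 -> 1
  row 8 [1000]: F1=1 F2=1 -> F1&~F2 -> 0
  row 9 [1001]: F1=1 F2=1 -> F1&~F2 -> 0
  row 10 [1010]: F1=0 F2=1 -> F1&~F2 -> 0
  row 11 [1011]: F1=0 F2=1 -> F1&~F2 -> 0
  row 12 [1100]: F1=1 F2=1 -> F1&~F2 -> 0
  row 13 [1101]: F1=1 F2=1 -> F1&~F2 -> 0
  row 14 [1110]: F1=1 F2=1 -> F1&~F2 -> 0
  row 15 [1111]: F1=1 F2=1 -> F1&~F2 -> 0
Full result column, 4 rows per line (u,v fixed per line; w,z runs 00..11 left to right):
  rows 0-3 [u,v=00]: 0100  = hex 4
  rows 4-7 [u,v=01]: 0101  = hex 5
  rows 8-11 [u,v=10]: 0000  = hex 0
  rows 12-15 [u,v=11]: 0000  = hex 0
Counterexample vector (row 0 .. row 15) = 0100010100000000
Output column grouped in 4s = 0100 0101 0000 0000 = 0x4500
Convert to decimal digit by digit (value = value*16 + digit):
  4 -> 4
  4*16 + 5 = 69
  69*16 + 0 = 1104
  1104*16 + 0 = 17664
Decimal = 17664

17664


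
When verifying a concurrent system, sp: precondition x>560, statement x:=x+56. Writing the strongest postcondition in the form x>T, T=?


Formula: sp(P, x:=E) = exists old_x. (x = E[old_x/x]) AND P[old_x/x] (old_x is the value of x before the assignment; eliminate old_x by solving x = E[old_x/x] for old_x)
Step 1: Precondition P: x>560, i.e. old_x > 560
Step 2: Assignment gives x = old_x + 56, so old_x = x - 56
Step 3: Substitute into P: x - 56 > 560
Step 4: Simplify: x > 560+56 = 616

616


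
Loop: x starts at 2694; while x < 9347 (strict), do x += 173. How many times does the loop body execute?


Step 1: x goes from 2694 toward 9347 by 173; the body runs while x<9347, so iterations = ceil((bound-start)/step)
Step 2: Distance=6653
Step 3: ceil(6653/173)=39

39


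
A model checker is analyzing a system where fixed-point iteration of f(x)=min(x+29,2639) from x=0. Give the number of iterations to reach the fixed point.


Step 1: x=0, cap=2639, increment=29
Step 2: x grows by 29 each step until capped at 2639; fixed point is x=2639
Step 3: iterations = ceil(2639/29) = 91

91


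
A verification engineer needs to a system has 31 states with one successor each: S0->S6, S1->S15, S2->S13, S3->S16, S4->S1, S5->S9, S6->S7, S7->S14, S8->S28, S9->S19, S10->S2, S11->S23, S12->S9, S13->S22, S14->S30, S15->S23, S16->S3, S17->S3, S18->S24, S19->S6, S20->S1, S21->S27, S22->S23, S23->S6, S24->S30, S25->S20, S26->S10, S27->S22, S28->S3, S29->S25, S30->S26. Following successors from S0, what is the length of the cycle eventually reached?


Trace from S0 until a state repeats:
  S0 -> S6 -> S7 -> S14 -> S30 -> S26 -> S10 -> S2 -> S13 -> S22 -> S23 -> S6
S6 first seen at step 1, revisited at step 11.
Cycle length = 11 - 1 = 10

10


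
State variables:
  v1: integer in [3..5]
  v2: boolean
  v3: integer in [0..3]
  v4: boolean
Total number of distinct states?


State space = product of domain sizes of all variables.
Domain sizes:
  v1 (integer in [3..5]): 3
  v2 (boolean): 2
  v3 (integer in [0..3]): 4
  v4 (boolean): 2
Product = 3 * 2 * 4 * 2 = 48

48


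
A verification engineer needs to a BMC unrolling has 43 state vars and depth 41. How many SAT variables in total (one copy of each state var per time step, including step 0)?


BMC unrolls to depth k, creating one copy of each state var for steps 0..k.
Step count = 41 + 1 = 42 (steps 0 through 41)
Vars per step = 43
Total = 43 * 42 = 1806

1806


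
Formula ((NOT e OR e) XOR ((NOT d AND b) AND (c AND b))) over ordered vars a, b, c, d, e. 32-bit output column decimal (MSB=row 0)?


Formula: ((NOT e OR e) XOR ((NOT d AND b) AND (c AND b))) over a, b, c, d, e (32 rows)
Evaluate each row (bits = a,b,c,d,e, MSB first):
  row 0 [00000]: ((NOT 0 OR 0) XOR ((NOT 0 AND 0) AND (0 AND 0))) -> 1
  row 1 [00001]: ((NOT 1 OR 1) XOR ((NOT 0 AND 0) AND (0 AND 0))) -> 1
  row 2 [00010]: ((NOT 0 OR 0) XOR ((NOT 1 AND 0) AND (0 AND 0))) -> 1
  row 3 [00011]: ((NOT 1 OR 1) XOR ((NOT 1 AND 0) AND (0 AND 0))) -> 1
  row 4 [00100]: ((NOT 0 OR 0) XOR ((NOT 0 AND 0) AND (1 AND 0))) -> 1
  row 5 [00101]: ((NOT 1 OR 1) XOR ((NOT 0 AND 0) AND (1 AND 0))) -> 1
  row 6 [00110]: ((NOT 0 OR 0) XOR ((NOT 1 AND 0) AND (1 AND 0))) -> 1
  row 7 [00111]: ((NOT 1 OR 1) XOR ((NOT 1 AND 0) AND (1 AND 0))) -> 1
  row 8 [01000]: ((NOT 0 OR 0) XOR ((NOT 0 AND 1) AND (0 AND 1))) -> 1
  row 9 [01001]: ((NOT 1 OR 1) XOR ((NOT 0 AND 1) AND (0 AND 1))) -> 1
  row 10 [01010]: ((NOT 0 OR 0) XOR ((NOT 1 AND 1) AND (0 AND 1))) -> 1
  row 11 [01011]: ((NOT 1 OR 1) XOR ((NOT 1 AND 1) AND (0 AND 1))) -> 1
  row 12 [01100]: ((NOT 0 OR 0) XOR ((NOT 0 AND 1) AND (1 AND 1))) -> 0
  row 13 [01101]: ((NOT 1 OR 1) XOR ((NOT 0 AND 1) AND (1 AND 1))) -> 0
  row 14 [01110]: ((NOT 0 OR 0) XOR ((NOT 1 AND 1) AND (1 AND 1))) -> 1
  row 15 [01111]: ((NOT 1 OR 1) XOR ((NOT 1 AND 1) AND (1 AND 1))) -> 1
  row 16 [10000]: ((NOT 0 OR 0) XOR ((NOT 0 AND 0) AND (0 AND 0))) -> 1
  row 17 [10001]: ((NOT 1 OR 1) XOR ((NOT 0 AND 0) AND (0 AND 0))) -> 1
  row 18 [10010]: ((NOT 0 OR 0) XOR ((NOT 1 AND 0) AND (0 AND 0))) -> 1
  row 19 [10011]: ((NOT 1 OR 1) XOR ((NOT 1 AND 0) AND (0 AND 0))) -> 1
  row 20 [10100]: ((NOT 0 OR 0) XOR ((NOT 0 AND 0) AND (1 AND 0))) -> 1
  row 21 [10101]: ((NOT 1 OR 1) XOR ((NOT 0 AND 0) AND (1 AND 0))) -> 1
  row 22 [10110]: ((NOT 0 OR 0) XOR ((NOT 1 AND 0) AND (1 AND 0))) -> 1
  row 23 [10111]: ((NOT 1 OR 1) XOR ((NOT 1 AND 0) AND (1 AND 0))) -> 1
  row 24 [11000]: ((NOT 0 OR 0) XOR ((NOT 0 AND 1) AND (0 AND 1))) -> 1
  row 25 [11001]: ((NOT 1 OR 1) XOR ((NOT 0 AND 1) AND (0 AND 1))) -> 1
  row 26 [11010]: ((NOT 0 OR 0) XOR ((NOT 1 AND 1) AND (0 AND 1))) -> 1
  row 27 [11011]: ((NOT 1 OR 1) XOR ((NOT 1 AND 1) AND (0 AND 1))) -> 1
  row 28 [11100]: ((NOT 0 OR 0) XOR ((NOT 0 AND 1) AND (1 AND 1))) -> 0
  row 29 [11101]: ((NOT 1 OR 1) XOR ((NOT 0 AND 1) AND (1 AND 1))) -> 0
  row 30 [11110]: ((NOT 0 OR 0) XOR ((NOT 1 AND 1) AND (1 AND 1))) -> 1
  row 31 [11111]: ((NOT 1 OR 1) XOR ((NOT 1 AND 1) AND (1 AND 1))) -> 1
Full result column, 4 rows per line (a,b,c fixed per line; d,e runs 00..11 left to right):
  rows 0-3 [a,b,c=000]: 1111  = hex F
  rows 4-7 [a,b,c=001]: 1111  = hex F
  rows 8-11 [a,b,c=010]: 1111  = hex F
  rows 12-15 [a,b,c=011]: 0011  = hex 3
  rows 16-19 [a,b,c=100]: 1111  = hex F
  rows 20-23 [a,b,c=101]: 1111  = hex F
  rows 24-27 [a,b,c=110]: 1111  = hex F
  rows 28-31 [a,b,c=111]: 0011  = hex 3
Output column (row 0 .. row 31) = 11111111111100111111111111110011
Output column grouped in 4s = 1111 1111 1111 0011 1111 1111 1111 0011 = 0xFFF3FFF3
Convert to decimal digit by digit (value = value*16 + digit):
  F -> 15
  15*16 + 15 (F) = 255
  255*16 + 15 (F) = 4095
  4095*16 + 3 = 65523
  65523*16 + 15 (F) = 1048383
  1048383*16 + 15 (F) = 16774143
  16774143*16 + 15 (F) = 268386303
  268386303*16 + 3 = 4294180851
Decimal = 4294180851

4294180851


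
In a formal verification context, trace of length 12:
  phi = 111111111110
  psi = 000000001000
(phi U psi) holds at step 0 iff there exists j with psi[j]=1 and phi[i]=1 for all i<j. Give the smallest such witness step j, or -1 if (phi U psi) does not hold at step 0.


(phi U psi) at 0: need smallest j with psi[j]=1 and phi[i]=1 for all i in [0,j).
Scan from step 0:
  step 0: phi=1, psi=0 -> continue
  step 1: phi=1, psi=0 -> continue
  step 2: phi=1, psi=0 -> continue
  step 3: phi=1, psi=0 -> continue
  step 8: psi=1 and phi held for [0,8) -> witness found
Witness step = 8

8


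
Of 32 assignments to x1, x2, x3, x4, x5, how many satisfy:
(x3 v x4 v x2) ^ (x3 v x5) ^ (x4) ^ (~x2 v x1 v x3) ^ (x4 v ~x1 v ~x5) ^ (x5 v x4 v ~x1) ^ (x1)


CNF with 7 clauses over 5 vars (32 assignments).
An assignment satisfies CNF iff every clause has >=1 true literal.
Check each row (bits = x1,x2,x3,x4,x5; clause T/F shown):
  row 0 [00000]: clauses=FFFTTTF -> 0
  row 1 [00001]: clauses=FTFTTTF -> 0
  row 2 [00010]: clauses=TFTTTTF -> 0
  row 3 [00011]: clauses=TTTTTTF -> 0
  row 4 [00100]: clauses=TTFTTTF -> 0
  row 5 [00101]: clauses=TTFTTTF -> 0
  row 6 [00110]: clauses=TTTTTTF -> 0
  row 7 [00111]: clauses=TTTTTTF -> 0
  row 8 [01000]: clauses=TFFFTTF -> 0
  row 9 [01001]: clauses=TTFFTTF -> 0
  row 10 [01010]: clauses=TFTFTTF -> 0
  row 11 [01011]: clauses=TTTFTTF -> 0
  row 12 [01100]: clauses=TTFTTTF -> 0
  row 13 [01101]: clauses=TTFTTTF -> 0
  row 14 [01110]: clauses=TTTTTTF -> 0
  row 15 [01111]: clauses=TTTTTTF -> 0
  row 16 [10000]: clauses=FFFTTFT -> 0
  row 17 [10001]: clauses=FTFTFTT -> 0
  row 18 [10010]: clauses=TFTTTTT -> 0
  row 19 [10011]: clauses=TTTTTTT -> 1
  row 20 [10100]: clauses=TTFTTFT -> 0
  row 21 [10101]: clauses=TTFTFTT -> 0
  row 22 [10110]: clauses=TTTTTTT -> 1
  row 23 [10111]: clauses=TTTTTTT -> 1
  row 24 [11000]: clauses=TFFTTFT -> 0
  row 25 [11001]: clauses=TTFTFTT -> 0
  row 26 [11010]: clauses=TFTTTTT -> 0
  row 27 [11011]: clauses=TTTTTTT -> 1
  row 28 [11100]: clauses=TTFTTFT -> 0
  row 29 [11101]: clauses=TTFTFTT -> 0
  row 30 [11110]: clauses=TTTTTTT -> 1
  row 31 [11111]: clauses=TTTTTTT -> 1
Full result column, 8 rows per line (x1,x2 fixed per line; x3,x4,x5 runs 000..111 left to right):
  rows 0-7 [x1,x2=00]: 00000000  (ones: 0)
  rows 8-15 [x1,x2=01]: 00000000  (ones: 0)
  rows 16-23 [x1,x2=10]: 00010011  (ones: 3)
  rows 24-31 [x1,x2=11]: 00010011  (ones: 3)
Satisfying assignments = 0+0+3+3 = 6

6


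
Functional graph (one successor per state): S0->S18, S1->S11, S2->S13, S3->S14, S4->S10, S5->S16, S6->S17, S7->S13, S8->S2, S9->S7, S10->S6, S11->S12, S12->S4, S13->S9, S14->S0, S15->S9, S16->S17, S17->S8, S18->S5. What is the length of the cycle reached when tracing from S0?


Trace from S0 until a state repeats:
  S0 -> S18 -> S5 -> S16 -> S17 -> S8 -> S2 -> S13 -> S9 -> S7 -> S13
S13 first seen at step 7, revisited at step 10.
Cycle length = 10 - 7 = 3

3


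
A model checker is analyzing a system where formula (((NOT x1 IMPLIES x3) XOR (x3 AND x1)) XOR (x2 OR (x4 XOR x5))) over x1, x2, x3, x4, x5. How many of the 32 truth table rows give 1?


Formula: (((NOT x1 IMPLIES x3) XOR (x3 AND x1)) XOR (x2 OR (x4 XOR x5))) over 5 vars (32 rows)
Evaluate each row (x1, x2, x3, x4, x5 as bits, MSB first):
  row 0 [00000]: (((NOT 0 IMPLIES 0) XOR (0 AND 0)) XOR (0 OR (0 XOR 0))) -> 0
  row 1 [00001]: (((NOT 0 IMPLIES 0) XOR (0 AND 0)) XOR (0 OR (0 XOR 1))) -> 1
  row 2 [00010]: (((NOT 0 IMPLIES 0) XOR (0 AND 0)) XOR (0 OR (1 XOR 0))) -> 1
  row 3 [00011]: (((NOT 0 IMPLIES 0) XOR (0 AND 0)) XOR (0 OR (1 XOR 1))) -> 0
  row 4 [00100]: (((NOT 0 IMPLIES 1) XOR (1 AND 0)) XOR (0 OR (0 XOR 0))) -> 1
  row 5 [00101]: (((NOT 0 IMPLIES 1) XOR (1 AND 0)) XOR (0 OR (0 XOR 1))) -> 0
  row 6 [00110]: (((NOT 0 IMPLIES 1) XOR (1 AND 0)) XOR (0 OR (1 XOR 0))) -> 0
  row 7 [00111]: (((NOT 0 IMPLIES 1) XOR (1 AND 0)) XOR (0 OR (1 XOR 1))) -> 1
  row 8 [01000]: (((NOT 0 IMPLIES 0) XOR (0 AND 0)) XOR (1 OR (0 XOR 0))) -> 1
  row 9 [01001]: (((NOT 0 IMPLIES 0) XOR (0 AND 0)) XOR (1 OR (0 XOR 1))) -> 1
  row 10 [01010]: (((NOT 0 IMPLIES 0) XOR (0 AND 0)) XOR (1 OR (1 XOR 0))) -> 1
  row 11 [01011]: (((NOT 0 IMPLIES 0) XOR (0 AND 0)) XOR (1 OR (1 XOR 1))) -> 1
  row 12 [01100]: (((NOT 0 IMPLIES 1) XOR (1 AND 0)) XOR (1 OR (0 XOR 0))) -> 0
  row 13 [01101]: (((NOT 0 IMPLIES 1) XOR (1 AND 0)) XOR (1 OR (0 XOR 1))) -> 0
  row 14 [01110]: (((NOT 0 IMPLIES 1) XOR (1 AND 0)) XOR (1 OR (1 XOR 0))) -> 0
  row 15 [01111]: (((NOT 0 IMPLIES 1) XOR (1 AND 0)) XOR (1 OR (1 XOR 1))) -> 0
  row 16 [10000]: (((NOT 1 IMPLIES 0) XOR (0 AND 1)) XOR (0 OR (0 XOR 0))) -> 1
  row 17 [10001]: (((NOT 1 IMPLIES 0) XOR (0 AND 1)) XOR (0 OR (0 XOR 1))) -> 0
  row 18 [10010]: (((NOT 1 IMPLIES 0) XOR (0 AND 1)) XOR (0 OR (1 XOR 0))) -> 0
  row 19 [10011]: (((NOT 1 IMPLIES 0) XOR (0 AND 1)) XOR (0 OR (1 XOR 1))) -> 1
  row 20 [10100]: (((NOT 1 IMPLIES 1) XOR (1 AND 1)) XOR (0 OR (0 XOR 0))) -> 0
  row 21 [10101]: (((NOT 1 IMPLIES 1) XOR (1 AND 1)) XOR (0 OR (0 XOR 1))) -> 1
  row 22 [10110]: (((NOT 1 IMPLIES 1) XOR (1 AND 1)) XOR (0 OR (1 XOR 0))) -> 1
  row 23 [10111]: (((NOT 1 IMPLIES 1) XOR (1 AND 1)) XOR (0 OR (1 XOR 1))) -> 0
  row 24 [11000]: (((NOT 1 IMPLIES 0) XOR (0 AND 1)) XOR (1 OR (0 XOR 0))) -> 0
  row 25 [11001]: (((NOT 1 IMPLIES 0) XOR (0 AND 1)) XOR (1 OR (0 XOR 1))) -> 0
  row 26 [11010]: (((NOT 1 IMPLIES 0) XOR (0 AND 1)) XOR (1 OR (1 XOR 0))) -> 0
  row 27 [11011]: (((NOT 1 IMPLIES 0) XOR (0 AND 1)) XOR (1 OR (1 XOR 1))) -> 0
  row 28 [11100]: (((NOT 1 IMPLIES 1) XOR (1 AND 1)) XOR (1 OR (0 XOR 0))) -> 1
  row 29 [11101]: (((NOT 1 IMPLIES 1) XOR (1 AND 1)) XOR (1 OR (0 XOR 1))) -> 1
  row 30 [11110]: (((NOT 1 IMPLIES 1) XOR (1 AND 1)) XOR (1 OR (1 XOR 0))) -> 1
  row 31 [11111]: (((NOT 1 IMPLIES 1) XOR (1 AND 1)) XOR (1 OR (1 XOR 1))) -> 1
Full result column, 8 rows per line (x1,x2 fixed per line; x3,x4,x5 runs 000..111 left to right):
  rows 0-7 [x1,x2=00]: 01101001  (ones: 4)
  rows 8-15 [x1,x2=01]: 11110000  (ones: 4)
  rows 16-23 [x1,x2=10]: 10010110  (ones: 4)
  rows 24-31 [x1,x2=11]: 00001111  (ones: 4)
Count of 1-rows = 4+4+4+4 = 16

16


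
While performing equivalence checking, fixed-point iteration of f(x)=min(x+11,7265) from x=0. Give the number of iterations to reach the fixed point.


Step 1: x=0, cap=7265, increment=11
Step 2: x grows by 11 each step until capped at 7265; fixed point is x=7265
Step 3: iterations = ceil(7265/11) = 661

661


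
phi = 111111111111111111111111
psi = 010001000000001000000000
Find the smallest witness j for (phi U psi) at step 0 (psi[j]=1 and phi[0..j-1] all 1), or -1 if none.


(phi U psi) at 0: need smallest j with psi[j]=1 and phi[i]=1 for all i in [0,j).
Scan from step 0:
  step 0: phi=1, psi=0 -> continue
  step 1: psi=1 and phi held for [0,1) -> witness found
Witness step = 1

1


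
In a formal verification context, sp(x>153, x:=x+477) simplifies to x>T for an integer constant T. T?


Formula: sp(P, x:=E) = exists old_x. (x = E[old_x/x]) AND P[old_x/x] (old_x is the value of x before the assignment; eliminate old_x by solving x = E[old_x/x] for old_x)
Step 1: Precondition P: x>153, i.e. old_x > 153
Step 2: Assignment gives x = old_x + 477, so old_x = x - 477
Step 3: Substitute into P: x - 477 > 153
Step 4: Simplify: x > 153+477 = 630

630
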